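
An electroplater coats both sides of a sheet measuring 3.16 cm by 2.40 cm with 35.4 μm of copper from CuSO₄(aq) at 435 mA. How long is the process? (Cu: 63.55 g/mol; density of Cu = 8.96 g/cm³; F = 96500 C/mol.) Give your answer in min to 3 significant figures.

Plated area = 2 × 3.16 × 2.40 = 15.17 cm²
Volume = 15.17 × 35.4×10⁻⁴ cm = 0.05370 cm³
m(Cu) = 0.05370 × 8.96 = 0.4812 g
n(Cu) = 0.4812 / 63.55 = 0.007572 mol; n(e⁻) = 2 × 0.007572 = 0.01514 mol
Q = 0.01514 × 96500 = 1461 C
t = 1461 / 0.435 = 3359 s = 56.0 min

56.0 min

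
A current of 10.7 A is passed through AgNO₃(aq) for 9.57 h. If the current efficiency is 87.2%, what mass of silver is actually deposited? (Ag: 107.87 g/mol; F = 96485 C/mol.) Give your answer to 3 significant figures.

359 g

Q = 10.7 × 34452 = 3.686×10^5 C
n(e⁻) = 3.686×10^5 / 96485 = 3.820 mol
Ag⁺ + e⁻ → Ag, so theoretical m(Ag) = 3.820 × 107.87 = 412.1 g
Actual mass = 87.2% × 412.1 = 359 g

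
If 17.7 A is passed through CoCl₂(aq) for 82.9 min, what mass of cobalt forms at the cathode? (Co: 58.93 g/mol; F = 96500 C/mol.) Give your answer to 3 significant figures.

Q = It = 17.7 × 4974 = 88040 C
n(e⁻) = Q/F = 88040/96500 = 0.9123 mol
Co²⁺ + 2e⁻ → Co, so n(Co) = 0.9123 / 2 = 0.4562 mol
m = 0.4562 × 58.93 = 26.9 g

26.9 g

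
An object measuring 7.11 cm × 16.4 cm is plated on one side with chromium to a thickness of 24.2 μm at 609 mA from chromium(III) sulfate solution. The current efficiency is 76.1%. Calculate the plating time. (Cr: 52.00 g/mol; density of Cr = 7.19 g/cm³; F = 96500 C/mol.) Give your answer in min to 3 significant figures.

406 min

Plated area = 7.11 × 16.4 = 116.6 cm²
Volume = 116.6 × 24.2×10⁻⁴ cm = 0.2822 cm³
m(Cr) = 0.2822 × 7.19 = 2.029 g
n(Cr) = 2.029 / 52.00 = 0.03902 mol; n(e⁻) = 3 × 0.03902 = 0.1171 mol
Q = 0.1171 × 96500 / 0.761 = 14850 C
t = 14850 / 0.609 = 24380 s = 406 min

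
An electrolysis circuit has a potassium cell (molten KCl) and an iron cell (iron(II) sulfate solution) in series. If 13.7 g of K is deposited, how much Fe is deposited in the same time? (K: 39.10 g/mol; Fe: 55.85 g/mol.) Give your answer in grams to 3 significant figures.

9.78 g

n(K) = 13.7 / 39.10 = 0.3504 mol
K⁺ + e⁻ → K, so n(e⁻) = 0.3504 mol
The cells are in series, so the same charge (and hence the same n(e⁻) = 0.3504 mol) passes through both.
Fe²⁺ + 2e⁻ → Fe, so n(Fe) = 0.3504 / 2 = 0.1752 mol
m(Fe) = 0.1752 × 55.85 = 9.78 g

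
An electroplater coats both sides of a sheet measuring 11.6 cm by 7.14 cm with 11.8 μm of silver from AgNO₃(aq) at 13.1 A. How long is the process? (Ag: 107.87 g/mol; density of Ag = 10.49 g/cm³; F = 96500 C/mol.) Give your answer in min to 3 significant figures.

Plated area = 2 × 11.6 × 7.14 = 165.6 cm²
Volume = 165.6 × 11.8×10⁻⁴ cm = 0.1954 cm³
m(Ag) = 0.1954 × 10.49 = 2.050 g
n(Ag) = 2.050 / 107.87 = 0.01900 mol; n(e⁻) = 0.01900 mol
Q = 0.01900 × 96500 = 1834 C
t = 1834 / 13.1 = 140.0 s = 2.33 min

2.33 min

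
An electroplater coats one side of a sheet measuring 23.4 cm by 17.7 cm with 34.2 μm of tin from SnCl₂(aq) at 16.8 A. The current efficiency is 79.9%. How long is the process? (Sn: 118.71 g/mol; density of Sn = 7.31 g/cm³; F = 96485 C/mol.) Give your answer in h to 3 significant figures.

Plated area = 23.4 × 17.7 = 414.2 cm²
Volume = 414.2 × 34.2×10⁻⁴ cm = 1.417 cm³
m(Sn) = 1.417 × 7.31 = 10.36 g
n(Sn) = 10.36 / 118.71 = 0.08727 mol; n(e⁻) = 2 × 0.08727 = 0.1745 mol
Q = 0.1745 × 96485 / 0.799 = 21070 C
t = 21070 / 16.8 = 1254 s = 0.348 h

0.348 h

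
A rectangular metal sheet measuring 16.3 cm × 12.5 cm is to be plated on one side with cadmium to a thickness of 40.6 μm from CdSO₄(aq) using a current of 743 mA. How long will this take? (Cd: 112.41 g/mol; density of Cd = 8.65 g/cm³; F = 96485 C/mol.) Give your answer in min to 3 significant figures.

276 min

Plated area = 16.3 × 12.5 = 203.8 cm²
Volume = 203.8 × 40.6×10⁻⁴ cm = 0.8274 cm³
m(Cd) = 0.8274 × 8.65 = 7.157 g
n(Cd) = 7.157 / 112.41 = 0.06367 mol; n(e⁻) = 2 × 0.06367 = 0.1273 mol
Q = 0.1273 × 96485 = 12280 C
t = 12280 / 0.743 = 16530 s = 276 min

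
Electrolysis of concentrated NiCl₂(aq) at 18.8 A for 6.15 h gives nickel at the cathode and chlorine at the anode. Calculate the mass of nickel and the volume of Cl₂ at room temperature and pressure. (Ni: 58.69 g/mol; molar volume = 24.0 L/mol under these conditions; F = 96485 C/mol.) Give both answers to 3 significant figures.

Q = 18.8 × 22140 = 4.162×10^5 C; n(e⁻) = 4.162×10^5 / 96485 = 4.314 mol
Cathode: Ni²⁺ + 2e⁻ → Ni → n(Ni) = 4.314/2 = 2.157 mol → 127 g
Anode: 2Cl⁻ → Cl₂ + 2e⁻ → n(Cl₂) = 4.314/2 = 2.157 mol → 51.8 L

127 g Ni; 51.8 L Cl₂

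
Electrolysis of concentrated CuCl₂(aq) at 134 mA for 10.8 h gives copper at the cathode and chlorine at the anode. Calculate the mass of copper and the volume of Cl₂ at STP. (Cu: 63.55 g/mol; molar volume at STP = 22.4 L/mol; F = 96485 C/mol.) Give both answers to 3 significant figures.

Q = 0.134 × 38880 = 5210 C; n(e⁻) = 5210 / 96485 = 0.05400 mol
Cathode: Cu²⁺ + 2e⁻ → Cu → n(Cu) = 0.05400/2 = 0.02700 mol → 1.72 g
Anode: 2Cl⁻ → Cl₂ + 2e⁻ → n(Cl₂) = 0.05400/2 = 0.02700 mol → 0.605 L

1.72 g Cu; 0.605 L Cl₂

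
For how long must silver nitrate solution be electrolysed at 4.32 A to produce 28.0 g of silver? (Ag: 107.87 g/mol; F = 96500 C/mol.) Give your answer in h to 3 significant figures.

n(Ag) = 28.0 / 107.87 = 0.2596 mol
Ag⁺ + e⁻ → Ag, so n(e⁻) = 0.2596 mol
Q = 0.2596 × 96500 = 25050 C
t = Q / I = 25050 / 4.32 = 5799 s = 1.61 h

1.61 h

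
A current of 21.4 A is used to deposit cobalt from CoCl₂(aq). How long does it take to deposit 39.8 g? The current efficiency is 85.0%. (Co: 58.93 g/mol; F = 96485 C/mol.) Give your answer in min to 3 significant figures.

119 min

n(Co) = 39.8 / 58.93 = 0.6754 mol
Co²⁺ + 2e⁻ → Co, so n(e⁻) = 2 × 0.6754 = 1.351 mol
Q = 1.351 × 96485 / 0.850 = 1.534×10^5 C
t = Q / I = 1.534×10^5 / 21.4 = 7168 s = 119 min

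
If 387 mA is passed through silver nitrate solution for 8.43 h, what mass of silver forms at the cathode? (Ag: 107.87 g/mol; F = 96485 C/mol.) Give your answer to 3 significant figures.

Charge passed = 0.387 × 30348 = 11740 C
n(e⁻) = 11740 / 96485 = 0.1217 mol
Ag⁺ + e⁻ → Ag, so n(Ag) = 0.1217 mol
m = 0.1217 × 107.87 = 13.1 g

13.1 g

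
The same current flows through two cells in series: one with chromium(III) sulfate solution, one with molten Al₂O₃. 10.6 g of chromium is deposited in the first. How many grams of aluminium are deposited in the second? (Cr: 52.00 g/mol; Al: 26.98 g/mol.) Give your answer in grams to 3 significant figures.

n(Cr) = 10.6 / 52.00 = 0.2038 mol
Cr³⁺ + 3e⁻ → Cr, so n(e⁻) = 3 × 0.2038 = 0.6114 mol
The cells are in series, so the same charge (and hence the same n(e⁻) = 0.6114 mol) passes through both.
Al³⁺ + 3e⁻ → Al, so n(Al) = 0.6114 / 3 = 0.2038 mol
m(Al) = 0.2038 × 26.98 = 5.50 g

5.50 g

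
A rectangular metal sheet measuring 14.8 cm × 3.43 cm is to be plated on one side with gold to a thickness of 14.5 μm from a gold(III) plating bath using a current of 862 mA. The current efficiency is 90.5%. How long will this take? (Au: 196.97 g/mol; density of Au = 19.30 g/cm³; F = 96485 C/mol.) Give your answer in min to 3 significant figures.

Plated area = 14.8 × 3.43 = 50.76 cm²
Volume = 50.76 × 14.5×10⁻⁴ cm = 0.07360 cm³
m(Au) = 0.07360 × 19.30 = 1.420 g
n(Au) = 1.420 / 196.97 = 0.007209 mol; n(e⁻) = 3 × 0.007209 = 0.02163 mol
Q = 0.02163 × 96485 / 0.905 = 2306 C
t = 2306 / 0.862 = 2675 s = 44.6 min

44.6 min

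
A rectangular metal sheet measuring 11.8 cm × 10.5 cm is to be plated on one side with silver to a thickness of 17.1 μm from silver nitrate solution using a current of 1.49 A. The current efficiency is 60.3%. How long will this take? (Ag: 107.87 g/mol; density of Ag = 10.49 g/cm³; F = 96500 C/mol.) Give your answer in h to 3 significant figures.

0.615 h

Plated area = 11.8 × 10.5 = 123.9 cm²
Volume = 123.9 × 17.1×10⁻⁴ cm = 0.2119 cm³
m(Ag) = 0.2119 × 10.49 = 2.223 g
n(Ag) = 2.223 / 107.87 = 0.02061 mol; n(e⁻) = 0.02061 mol
Q = 0.02061 × 96500 / 0.603 = 3298 C
t = 3298 / 1.49 = 2213 s = 0.615 h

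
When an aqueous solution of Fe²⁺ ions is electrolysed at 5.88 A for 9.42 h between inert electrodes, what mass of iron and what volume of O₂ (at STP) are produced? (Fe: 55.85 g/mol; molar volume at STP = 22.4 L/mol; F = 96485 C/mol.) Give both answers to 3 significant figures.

Q = 5.88 × 33912 = 1.994×10^5 C; n(e⁻) = 1.994×10^5 / 96485 = 2.067 mol
Cathode: Fe²⁺ + 2e⁻ → Fe → n(Fe) = 2.067/2 = 1.034 mol → 57.7 g
Anode: 2H₂O → O₂ + 4H⁺ + 4e⁻ → n(O₂) = 2.067/4 = 0.5168 mol → 11.6 L

57.7 g Fe; 11.6 L O₂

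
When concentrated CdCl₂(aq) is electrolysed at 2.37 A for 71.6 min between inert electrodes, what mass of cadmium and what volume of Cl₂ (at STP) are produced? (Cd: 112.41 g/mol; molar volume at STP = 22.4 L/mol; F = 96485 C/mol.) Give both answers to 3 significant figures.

Q = 2.37 × 4296 = 10180 C; n(e⁻) = 10180 / 96485 = 0.1055 mol
Cathode: Cd²⁺ + 2e⁻ → Cd → n(Cd) = 0.1055/2 = 0.05275 mol → 5.93 g
Anode: 2Cl⁻ → Cl₂ + 2e⁻ → n(Cl₂) = 0.1055/2 = 0.05275 mol → 1.18 L

5.93 g Cd; 1.18 L Cl₂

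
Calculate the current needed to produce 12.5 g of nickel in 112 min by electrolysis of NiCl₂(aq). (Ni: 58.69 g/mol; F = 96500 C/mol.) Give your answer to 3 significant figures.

n(Ni) = 12.5 / 58.69 = 0.2130 mol
Ni²⁺ + 2e⁻ → Ni, so n(e⁻) = 2 × 0.2130 = 0.4260 mol
Q = 0.4260 × 96500 = 41110 C
I = Q / t = 41110 / 6720 s = 6.12 A

6.12 A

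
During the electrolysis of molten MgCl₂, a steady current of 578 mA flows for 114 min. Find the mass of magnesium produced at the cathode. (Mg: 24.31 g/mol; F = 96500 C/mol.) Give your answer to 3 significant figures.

Charge passed = 0.578 × 6840 = 3954 C
n(e⁻) = 3954 / 96500 = 0.04097 mol
Mg²⁺ + 2e⁻ → Mg, so n(Mg) = 0.04097 / 2 = 0.02049 mol
m = 0.02049 × 24.31 = 0.498 g

0.498 g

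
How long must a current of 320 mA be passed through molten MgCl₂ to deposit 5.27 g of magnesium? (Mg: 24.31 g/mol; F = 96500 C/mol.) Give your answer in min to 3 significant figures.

2180 min

n(Mg) = 5.27 / 24.31 = 0.2168 mol
Mg²⁺ + 2e⁻ → Mg, so n(e⁻) = 2 × 0.2168 = 0.4336 mol
Q = 0.4336 × 96500 = 41840 C
t = Q / I = 41840 / 0.320 = 1.308×10^5 s = 2180 min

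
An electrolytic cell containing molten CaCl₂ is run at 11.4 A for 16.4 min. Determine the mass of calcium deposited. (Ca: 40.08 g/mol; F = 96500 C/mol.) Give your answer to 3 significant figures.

2.33 g

Q = It = 11.4 × 984 = 11220 C
Moles of electrons = 11220 / 96500 = 0.1163 mol
Ca²⁺ + 2e⁻ → Ca, so n(Ca) = 0.1163 / 2 = 0.05815 mol
m = 0.05815 × 40.08 = 2.33 g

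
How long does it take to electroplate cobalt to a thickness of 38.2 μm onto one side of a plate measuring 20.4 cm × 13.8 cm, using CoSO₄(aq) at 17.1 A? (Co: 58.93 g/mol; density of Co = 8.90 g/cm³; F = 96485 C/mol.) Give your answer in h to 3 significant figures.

0.509 h

Plated area = 20.4 × 13.8 = 281.5 cm²
Volume = 281.5 × 38.2×10⁻⁴ cm = 1.075 cm³
m(Co) = 1.075 × 8.90 = 9.568 g
n(Co) = 9.568 / 58.93 = 0.1624 mol; n(e⁻) = 2 × 0.1624 = 0.3248 mol
Q = 0.3248 × 96485 = 31340 C
t = 31340 / 17.1 = 1833 s = 0.509 h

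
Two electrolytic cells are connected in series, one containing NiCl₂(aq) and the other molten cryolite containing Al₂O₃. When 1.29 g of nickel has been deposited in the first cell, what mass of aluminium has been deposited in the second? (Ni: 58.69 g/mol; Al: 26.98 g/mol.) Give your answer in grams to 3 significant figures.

0.395 g

n(Ni) = 1.29 / 58.69 = 0.02198 mol
Ni²⁺ + 2e⁻ → Ni, so n(e⁻) = 2 × 0.02198 = 0.04396 mol
Same current for the same time ⇒ same n(e⁻) = 0.04396 mol in both cells.
Al³⁺ + 3e⁻ → Al, so n(Al) = 0.04396 / 3 = 0.01465 mol
m(Al) = 0.01465 × 26.98 = 0.395 g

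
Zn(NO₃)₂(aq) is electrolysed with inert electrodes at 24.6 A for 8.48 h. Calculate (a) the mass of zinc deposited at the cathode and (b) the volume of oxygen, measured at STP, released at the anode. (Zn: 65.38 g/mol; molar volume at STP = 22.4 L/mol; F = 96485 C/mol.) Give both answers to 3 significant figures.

254 g Zn; 43.6 L O₂

Q = 24.6 × 30528 = 7.510×10^5 C; n(e⁻) = 7.510×10^5 / 96485 = 7.784 mol
Cathode: Zn²⁺ + 2e⁻ → Zn → n(Zn) = 7.784/2 = 3.892 mol → 254 g
Anode: 2H₂O → O₂ + 4H⁺ + 4e⁻ → n(O₂) = 7.784/4 = 1.946 mol → 43.6 L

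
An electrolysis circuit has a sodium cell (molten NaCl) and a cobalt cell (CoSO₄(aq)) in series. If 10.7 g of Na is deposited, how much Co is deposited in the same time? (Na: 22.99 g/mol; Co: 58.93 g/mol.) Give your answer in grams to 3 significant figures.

13.7 g

n(Na) = 10.7 / 22.99 = 0.4654 mol
Na⁺ + e⁻ → Na, so n(e⁻) = 0.4654 mol
Same current for the same time ⇒ same n(e⁻) = 0.4654 mol in both cells.
Co²⁺ + 2e⁻ → Co, so n(Co) = 0.4654 / 2 = 0.2327 mol
m(Co) = 0.2327 × 58.93 = 13.7 g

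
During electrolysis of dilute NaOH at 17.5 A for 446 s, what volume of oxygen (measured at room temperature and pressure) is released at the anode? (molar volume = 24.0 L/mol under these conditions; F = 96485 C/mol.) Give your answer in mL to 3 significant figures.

Charge passed = 17.5 × 446 = 7805 C
n(e⁻) = 7805 / 96485 = 0.08089 mol
2H₂O → O₂ + 4H⁺ + 4e⁻, so n(O₂) = 0.08089 / 4 = 0.02022 mol
V = 0.02022 × 24.0 = 0.4853 L
= 485 mL

485 mL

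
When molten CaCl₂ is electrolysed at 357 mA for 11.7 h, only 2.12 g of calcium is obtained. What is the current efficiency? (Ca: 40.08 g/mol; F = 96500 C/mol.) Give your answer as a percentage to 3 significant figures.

67.9%

Q = 0.357 × 42120 = 15040 C
n(e⁻) = 15040 / 96500 = 0.1559 mol
Ca²⁺ + 2e⁻ → Ca, so theoretical n(Ca) = 0.07795 mol → 3.124 g
Efficiency = 2.12 / 3.124 = 0.6786 = 67.9%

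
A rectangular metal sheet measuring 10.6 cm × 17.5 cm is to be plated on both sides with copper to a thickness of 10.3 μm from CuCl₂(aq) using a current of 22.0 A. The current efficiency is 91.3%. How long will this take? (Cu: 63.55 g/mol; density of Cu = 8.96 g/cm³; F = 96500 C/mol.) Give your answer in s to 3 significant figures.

Plated area = 2 × 10.6 × 17.5 = 371.0 cm²
Volume = 371.0 × 10.3×10⁻⁴ cm = 0.3821 cm³
m(Cu) = 0.3821 × 8.96 = 3.424 g
n(Cu) = 3.424 / 63.55 = 0.05388 mol; n(e⁻) = 2 × 0.05388 = 0.1078 mol
Q = 0.1078 × 96500 / 0.913 = 11390 C
t = 11390 / 22.0 = 517.7 s

518 s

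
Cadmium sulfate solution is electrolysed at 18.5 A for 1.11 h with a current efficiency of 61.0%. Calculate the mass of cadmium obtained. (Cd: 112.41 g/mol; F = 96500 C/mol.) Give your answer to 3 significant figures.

Q = 18.5 × 3996 = 73930 C
n(e⁻) = 73930 / 96500 = 0.7661 mol
Cd²⁺ + 2e⁻ → Cd, so theoretical m(Cd) = 0.3831 × 112.41 = 43.06 g
Actual mass = 61.0% × 43.06 = 26.3 g

26.3 g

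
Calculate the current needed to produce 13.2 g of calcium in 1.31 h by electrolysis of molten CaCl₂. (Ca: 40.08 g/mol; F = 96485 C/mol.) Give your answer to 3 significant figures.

13.5 A

n(Ca) = 13.2 / 40.08 = 0.3293 mol
Ca²⁺ + 2e⁻ → Ca, so n(e⁻) = 2 × 0.3293 = 0.6586 mol
Q = 0.6586 × 96485 = 63550 C
I = Q / t = 63550 / 4716 s = 13.5 A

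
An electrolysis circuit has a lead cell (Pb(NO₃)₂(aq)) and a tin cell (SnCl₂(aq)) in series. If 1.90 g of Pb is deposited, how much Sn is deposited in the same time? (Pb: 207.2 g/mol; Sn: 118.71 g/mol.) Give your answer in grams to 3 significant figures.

n(Pb) = 1.90 / 207.2 = 0.009170 mol
Pb²⁺ + 2e⁻ → Pb, so n(e⁻) = 2 × 0.009170 = 0.01834 mol
The cells are in series, so the same charge (and hence the same n(e⁻) = 0.01834 mol) passes through both.
Sn²⁺ + 2e⁻ → Sn, so n(Sn) = 0.01834 / 2 = 0.009170 mol
m(Sn) = 0.009170 × 118.71 = 1.09 g

1.09 g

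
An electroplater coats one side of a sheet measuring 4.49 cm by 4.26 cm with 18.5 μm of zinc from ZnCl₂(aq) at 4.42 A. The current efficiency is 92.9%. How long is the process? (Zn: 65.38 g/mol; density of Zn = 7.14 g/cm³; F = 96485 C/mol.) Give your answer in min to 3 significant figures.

Plated area = 4.49 × 4.26 = 19.13 cm²
Volume = 19.13 × 18.5×10⁻⁴ cm = 0.03539 cm³
m(Zn) = 0.03539 × 7.14 = 0.2527 g
n(Zn) = 0.2527 / 65.38 = 0.003865 mol; n(e⁻) = 2 × 0.003865 = 0.007730 mol
Q = 0.007730 × 96485 / 0.929 = 802.8 C
t = 802.8 / 4.42 = 181.6 s = 3.03 min

3.03 min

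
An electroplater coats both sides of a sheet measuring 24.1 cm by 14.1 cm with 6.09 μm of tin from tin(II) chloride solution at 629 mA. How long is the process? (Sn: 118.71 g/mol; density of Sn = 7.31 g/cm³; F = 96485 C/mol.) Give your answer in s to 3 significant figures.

7820 s

Plated area = 2 × 24.1 × 14.1 = 679.6 cm²
Volume = 679.6 × 6.09×10⁻⁴ cm = 0.4139 cm³
m(Sn) = 0.4139 × 7.31 = 3.026 g
n(Sn) = 3.026 / 118.71 = 0.02549 mol; n(e⁻) = 2 × 0.02549 = 0.05098 mol
Q = 0.05098 × 96485 = 4919 C
t = 4919 / 0.629 = 7820 s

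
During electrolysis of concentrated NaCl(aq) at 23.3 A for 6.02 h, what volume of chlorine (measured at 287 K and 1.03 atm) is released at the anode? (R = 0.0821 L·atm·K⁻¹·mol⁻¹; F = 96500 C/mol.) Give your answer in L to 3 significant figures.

Charge passed = 23.3 × 21672 = 5.050×10^5 C
Moles of electrons = 5.050×10^5 / 96500 = 5.233 mol
2Cl⁻ → Cl₂ + 2e⁻, so n(Cl₂) = 5.233 / 2 = 2.617 mol
V = nRT/P = 2.617 × 0.0821 × 287 / 1.03 = 59.87 L

59.9 L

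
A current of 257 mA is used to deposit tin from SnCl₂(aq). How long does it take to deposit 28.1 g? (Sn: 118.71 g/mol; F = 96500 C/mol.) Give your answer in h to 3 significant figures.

49.4 h

n(Sn) = 28.1 / 118.71 = 0.2367 mol
Sn²⁺ + 2e⁻ → Sn, so n(e⁻) = 2 × 0.2367 = 0.4734 mol
Q = 0.4734 × 96500 = 45680 C
t = Q / I = 45680 / 0.257 = 1.777×10^5 s = 49.4 h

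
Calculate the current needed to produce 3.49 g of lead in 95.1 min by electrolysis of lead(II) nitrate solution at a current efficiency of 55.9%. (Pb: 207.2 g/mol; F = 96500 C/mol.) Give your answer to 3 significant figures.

1.02 A

n(Pb) = 3.49 / 207.2 = 0.01684 mol
Pb²⁺ + 2e⁻ → Pb, so n(e⁻) = 2 × 0.01684 = 0.03368 mol
Q = 0.03368 × 96500 / 0.559 = 5814 C
I = Q / t = 5814 / 5706 s = 1.02 A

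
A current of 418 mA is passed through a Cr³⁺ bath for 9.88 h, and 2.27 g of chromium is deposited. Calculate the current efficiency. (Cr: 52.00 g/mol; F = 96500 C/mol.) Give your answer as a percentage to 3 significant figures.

Q = 0.418 × 35568 = 14870 C
n(e⁻) = 14870 / 96500 = 0.1541 mol
Cr³⁺ + 3e⁻ → Cr, so theoretical n(Cr) = 0.05137 mol → 2.671 g
Efficiency = 2.27 / 2.671 = 0.8499 = 85.0%

85.0%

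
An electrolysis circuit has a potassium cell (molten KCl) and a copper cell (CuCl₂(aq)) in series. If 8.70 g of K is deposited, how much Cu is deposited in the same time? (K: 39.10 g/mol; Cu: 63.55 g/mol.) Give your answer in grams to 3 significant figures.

n(K) = 8.70 / 39.10 = 0.2225 mol
K⁺ + e⁻ → K, so n(e⁻) = 0.2225 mol
In series, the same 0.2225 mol of electrons flows through the second cell.
Cu²⁺ + 2e⁻ → Cu, so n(Cu) = 0.2225 / 2 = 0.1113 mol
m(Cu) = 0.1113 × 63.55 = 7.07 g

7.07 g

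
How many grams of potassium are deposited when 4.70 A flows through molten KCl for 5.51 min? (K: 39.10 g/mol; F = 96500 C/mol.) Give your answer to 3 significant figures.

Charge passed = 4.70 × 330.6 = 1554 C
n(e⁻) = 1554 / 96500 = 0.01610 mol
K⁺ + e⁻ → K, so n(K) = 0.01610 mol
m = 0.01610 × 39.10 = 0.630 g

0.630 g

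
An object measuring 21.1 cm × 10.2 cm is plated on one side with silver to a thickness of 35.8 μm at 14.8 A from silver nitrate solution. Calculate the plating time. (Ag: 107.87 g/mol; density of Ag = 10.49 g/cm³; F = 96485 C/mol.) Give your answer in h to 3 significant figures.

Plated area = 21.1 × 10.2 = 215.2 cm²
Volume = 215.2 × 35.8×10⁻⁴ cm = 0.7704 cm³
m(Ag) = 0.7704 × 10.49 = 8.081 g
n(Ag) = 8.081 / 107.87 = 0.07491 mol; n(e⁻) = 0.07491 mol
Q = 0.07491 × 96485 = 7228 C
t = 7228 / 14.8 = 488.4 s = 0.136 h

0.136 h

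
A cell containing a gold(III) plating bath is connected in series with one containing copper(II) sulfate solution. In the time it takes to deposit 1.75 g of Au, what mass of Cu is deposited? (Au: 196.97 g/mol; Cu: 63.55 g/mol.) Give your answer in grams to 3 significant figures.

n(Au) = 1.75 / 196.97 = 0.008885 mol
Au³⁺ + 3e⁻ → Au, so n(e⁻) = 3 × 0.008885 = 0.02666 mol
In series, the same 0.02666 mol of electrons flows through the second cell.
Cu²⁺ + 2e⁻ → Cu, so n(Cu) = 0.02666 / 2 = 0.01333 mol
m(Cu) = 0.01333 × 63.55 = 0.847 g

0.847 g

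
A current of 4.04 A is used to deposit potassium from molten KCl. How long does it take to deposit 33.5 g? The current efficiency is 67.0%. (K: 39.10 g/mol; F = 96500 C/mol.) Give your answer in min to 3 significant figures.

n(K) = 33.5 / 39.10 = 0.8568 mol
K⁺ + e⁻ → K, so n(e⁻) = 0.8568 mol
Q = 0.8568 × 96500 / 0.670 = 1.234×10^5 C
t = Q / I = 1.234×10^5 / 4.04 = 30540 s = 509 min

509 min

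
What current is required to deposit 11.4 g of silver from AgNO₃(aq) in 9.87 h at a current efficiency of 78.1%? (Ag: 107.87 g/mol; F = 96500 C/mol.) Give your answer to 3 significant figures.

0.368 A

n(Ag) = 11.4 / 107.87 = 0.1057 mol
Ag⁺ + e⁻ → Ag, so n(e⁻) = 0.1057 mol
Q = 0.1057 × 96500 / 0.781 = 13060 C
I = Q / t = 13060 / 35532 s = 0.368 A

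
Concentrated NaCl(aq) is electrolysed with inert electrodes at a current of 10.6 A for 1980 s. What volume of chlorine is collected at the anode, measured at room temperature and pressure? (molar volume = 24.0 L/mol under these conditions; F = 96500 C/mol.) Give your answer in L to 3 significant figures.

Q = 10.6 A × 1980 s = 20990 C
n(e⁻) = 20990 / 96500 = 0.2175 mol
2Cl⁻ → Cl₂ + 2e⁻, so n(Cl₂) = 0.2175 / 2 = 0.1088 mol
V = 0.1088 × 24.0 = 2.611 L

2.61 L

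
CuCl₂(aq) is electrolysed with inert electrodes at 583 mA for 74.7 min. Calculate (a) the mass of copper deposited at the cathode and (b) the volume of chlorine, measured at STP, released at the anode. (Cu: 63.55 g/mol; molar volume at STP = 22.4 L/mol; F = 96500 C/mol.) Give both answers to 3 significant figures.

0.860 g Cu; 0.303 L Cl₂

Q = 0.583 × 4482 = 2613 C; n(e⁻) = 2613 / 96500 = 0.02708 mol
Cathode: Cu²⁺ + 2e⁻ → Cu → n(Cu) = 0.02708/2 = 0.01354 mol → 0.860 g
Anode: 2Cl⁻ → Cl₂ + 2e⁻ → n(Cl₂) = 0.02708/2 = 0.01354 mol → 0.303 L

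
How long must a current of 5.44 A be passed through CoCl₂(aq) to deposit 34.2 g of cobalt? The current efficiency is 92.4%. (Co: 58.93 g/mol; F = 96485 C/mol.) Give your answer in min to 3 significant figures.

n(Co) = 34.2 / 58.93 = 0.5803 mol
Co²⁺ + 2e⁻ → Co, so n(e⁻) = 2 × 0.5803 = 1.161 mol
Q = 1.161 × 96485 / 0.924 = 1.212×10^5 C
t = Q / I = 1.212×10^5 / 5.44 = 22280 s = 371 min

371 min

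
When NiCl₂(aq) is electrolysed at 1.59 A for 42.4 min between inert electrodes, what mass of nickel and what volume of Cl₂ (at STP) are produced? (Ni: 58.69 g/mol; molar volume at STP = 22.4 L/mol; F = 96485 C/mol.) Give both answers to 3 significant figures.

1.23 g Ni; 0.470 L Cl₂

Q = 1.59 × 2544 = 4045 C; n(e⁻) = 4045 / 96485 = 0.04192 mol
Cathode: Ni²⁺ + 2e⁻ → Ni → n(Ni) = 0.04192/2 = 0.02096 mol → 1.23 g
Anode: 2Cl⁻ → Cl₂ + 2e⁻ → n(Cl₂) = 0.04192/2 = 0.02096 mol → 0.470 L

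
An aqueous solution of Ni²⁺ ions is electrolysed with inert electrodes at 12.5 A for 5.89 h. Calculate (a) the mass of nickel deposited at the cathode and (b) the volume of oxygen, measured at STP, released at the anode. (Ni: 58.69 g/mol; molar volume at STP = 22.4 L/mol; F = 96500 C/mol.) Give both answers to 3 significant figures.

Q = 12.5 × 21204 = 2.651×10^5 C; n(e⁻) = 2.651×10^5 / 96500 = 2.747 mol
Cathode: Ni²⁺ + 2e⁻ → Ni → n(Ni) = 2.747/2 = 1.374 mol → 80.6 g
Anode: 2H₂O → O₂ + 4H⁺ + 4e⁻ → n(O₂) = 2.747/4 = 0.6868 mol → 15.4 L

80.6 g Ni; 15.4 L O₂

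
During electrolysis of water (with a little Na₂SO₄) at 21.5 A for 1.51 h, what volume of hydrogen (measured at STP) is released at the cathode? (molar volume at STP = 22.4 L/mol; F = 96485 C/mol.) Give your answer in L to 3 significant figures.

Q = It = 21.5 × 5436 = 1.169×10^5 C
n(e⁻) = 1.169×10^5 / 96485 = 1.212 mol
2H⁺ + 2e⁻ → H₂, so n(H₂) = 1.212 / 2 = 0.6060 mol
V = 0.6060 × 22.4 = 13.57 L

13.6 L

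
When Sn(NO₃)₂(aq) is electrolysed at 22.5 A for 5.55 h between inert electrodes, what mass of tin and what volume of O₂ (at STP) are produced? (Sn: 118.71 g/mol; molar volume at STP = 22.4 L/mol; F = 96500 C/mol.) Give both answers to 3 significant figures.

277 g Sn; 26.1 L O₂

Q = 22.5 × 19980 = 4.496×10^5 C; n(e⁻) = 4.496×10^5 / 96500 = 4.659 mol
Cathode: Sn²⁺ + 2e⁻ → Sn → n(Sn) = 4.659/2 = 2.330 mol → 277 g
Anode: 2H₂O → O₂ + 4H⁺ + 4e⁻ → n(O₂) = 4.659/4 = 1.165 mol → 26.1 L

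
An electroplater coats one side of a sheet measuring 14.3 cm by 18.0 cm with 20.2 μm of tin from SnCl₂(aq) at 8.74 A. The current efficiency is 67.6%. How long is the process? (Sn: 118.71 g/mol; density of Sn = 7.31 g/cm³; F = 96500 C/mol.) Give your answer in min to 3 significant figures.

Plated area = 14.3 × 18.0 = 257.4 cm²
Volume = 257.4 × 20.2×10⁻⁴ cm = 0.5199 cm³
m(Sn) = 0.5199 × 7.31 = 3.800 g
n(Sn) = 3.800 / 118.71 = 0.03201 mol; n(e⁻) = 2 × 0.03201 = 0.06402 mol
Q = 0.06402 × 96500 / 0.676 = 9139 C
t = 9139 / 8.74 = 1046 s = 17.4 min

17.4 min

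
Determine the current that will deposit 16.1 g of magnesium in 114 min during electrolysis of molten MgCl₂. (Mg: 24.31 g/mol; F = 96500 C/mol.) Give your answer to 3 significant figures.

18.7 A

n(Mg) = 16.1 / 24.31 = 0.6623 mol
Mg²⁺ + 2e⁻ → Mg, so n(e⁻) = 2 × 0.6623 = 1.325 mol
Q = 1.325 × 96500 = 1.279×10^5 C
I = Q / t = 1.279×10^5 / 6840 s = 18.7 A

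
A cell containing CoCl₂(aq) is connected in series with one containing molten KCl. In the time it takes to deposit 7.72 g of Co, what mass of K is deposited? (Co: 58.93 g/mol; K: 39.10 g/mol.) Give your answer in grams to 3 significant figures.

n(Co) = 7.72 / 58.93 = 0.1310 mol
Co²⁺ + 2e⁻ → Co, so n(e⁻) = 2 × 0.1310 = 0.2620 mol
Same current for the same time ⇒ same n(e⁻) = 0.2620 mol in both cells.
K⁺ + e⁻ → K, so n(K) = 0.2620 mol
m(K) = 0.2620 × 39.10 = 10.2 g

10.2 g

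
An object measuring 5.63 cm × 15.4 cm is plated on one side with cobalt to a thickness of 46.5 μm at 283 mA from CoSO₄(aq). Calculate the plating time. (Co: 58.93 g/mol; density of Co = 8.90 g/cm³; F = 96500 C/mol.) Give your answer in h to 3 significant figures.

11.5 h

Plated area = 5.63 × 15.4 = 86.70 cm²
Volume = 86.70 × 46.5×10⁻⁴ cm = 0.4032 cm³
m(Co) = 0.4032 × 8.90 = 3.588 g
n(Co) = 3.588 / 58.93 = 0.06089 mol; n(e⁻) = 2 × 0.06089 = 0.1218 mol
Q = 0.1218 × 96500 = 11750 C
t = 11750 / 0.283 = 41520 s = 11.5 h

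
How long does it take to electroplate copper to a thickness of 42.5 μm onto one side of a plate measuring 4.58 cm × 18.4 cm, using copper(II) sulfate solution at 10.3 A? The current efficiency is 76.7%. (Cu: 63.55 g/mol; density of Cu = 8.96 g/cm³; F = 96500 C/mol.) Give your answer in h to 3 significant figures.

0.343 h

Plated area = 4.58 × 18.4 = 84.27 cm²
Volume = 84.27 × 42.5×10⁻⁴ cm = 0.3581 cm³
m(Cu) = 0.3581 × 8.96 = 3.209 g
n(Cu) = 3.209 / 63.55 = 0.05050 mol; n(e⁻) = 2 × 0.05050 = 0.1010 mol
Q = 0.1010 × 96500 / 0.767 = 12710 C
t = 12710 / 10.3 = 1234 s = 0.343 h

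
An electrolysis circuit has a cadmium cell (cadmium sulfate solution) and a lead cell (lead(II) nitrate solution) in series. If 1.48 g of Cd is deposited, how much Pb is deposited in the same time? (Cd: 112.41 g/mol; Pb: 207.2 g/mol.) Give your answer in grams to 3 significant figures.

2.73 g

n(Cd) = 1.48 / 112.41 = 0.01317 mol
Cd²⁺ + 2e⁻ → Cd, so n(e⁻) = 2 × 0.01317 = 0.02634 mol
Same current for the same time ⇒ same n(e⁻) = 0.02634 mol in both cells.
Pb²⁺ + 2e⁻ → Pb, so n(Pb) = 0.02634 / 2 = 0.01317 mol
m(Pb) = 0.01317 × 207.2 = 2.73 g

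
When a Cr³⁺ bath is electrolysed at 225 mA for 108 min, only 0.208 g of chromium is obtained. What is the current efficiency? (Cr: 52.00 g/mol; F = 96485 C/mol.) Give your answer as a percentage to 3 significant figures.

79.4%

Q = 0.225 × 6480 = 1458 C
n(e⁻) = 1458 / 96485 = 0.01511 mol
Cr³⁺ + 3e⁻ → Cr, so theoretical n(Cr) = 0.005037 mol → 0.2619 g
Efficiency = 0.208 / 0.2619 = 0.7942 = 79.4%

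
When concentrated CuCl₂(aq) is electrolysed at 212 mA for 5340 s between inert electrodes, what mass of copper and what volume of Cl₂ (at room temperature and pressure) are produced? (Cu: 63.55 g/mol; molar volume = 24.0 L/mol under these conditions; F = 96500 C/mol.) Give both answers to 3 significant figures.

0.373 g Cu; 0.141 L Cl₂

Q = 0.212 × 5340 = 1132 C; n(e⁻) = 1132 / 96500 = 0.01173 mol
Cathode: Cu²⁺ + 2e⁻ → Cu → n(Cu) = 0.01173/2 = 0.005865 mol → 0.373 g
Anode: 2Cl⁻ → Cl₂ + 2e⁻ → n(Cl₂) = 0.01173/2 = 0.005865 mol → 0.141 L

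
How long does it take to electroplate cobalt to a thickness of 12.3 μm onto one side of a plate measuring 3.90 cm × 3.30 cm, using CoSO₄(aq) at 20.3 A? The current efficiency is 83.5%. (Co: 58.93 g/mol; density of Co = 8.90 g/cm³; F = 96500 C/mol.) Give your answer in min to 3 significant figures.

Plated area = 3.90 × 3.30 = 12.87 cm²
Volume = 12.87 × 12.3×10⁻⁴ cm = 0.01583 cm³
m(Co) = 0.01583 × 8.90 = 0.1409 g
n(Co) = 0.1409 / 58.93 = 0.002391 mol; n(e⁻) = 2 × 0.002391 = 0.004782 mol
Q = 0.004782 × 96500 / 0.835 = 552.7 C
t = 552.7 / 20.3 = 27.23 s = 0.454 min

0.454 min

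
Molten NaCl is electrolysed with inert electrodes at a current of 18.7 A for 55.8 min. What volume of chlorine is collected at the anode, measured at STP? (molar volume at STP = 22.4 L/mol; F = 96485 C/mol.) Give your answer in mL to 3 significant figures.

7270 mL

Charge passed = 18.7 × 3348 = 62610 C
n(e⁻) = Q/F = 62610/96485 = 0.6489 mol
2Cl⁻ → Cl₂ + 2e⁻, so n(Cl₂) = 0.6489 / 2 = 0.3245 mol
V = 0.3245 × 22.4 = 7.269 L
= 7270 mL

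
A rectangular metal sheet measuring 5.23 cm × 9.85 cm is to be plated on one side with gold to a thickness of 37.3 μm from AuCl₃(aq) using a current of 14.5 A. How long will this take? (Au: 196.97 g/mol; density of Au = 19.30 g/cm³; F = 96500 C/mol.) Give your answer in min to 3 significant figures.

6.27 min

Plated area = 5.23 × 9.85 = 51.52 cm²
Volume = 51.52 × 37.3×10⁻⁴ cm = 0.1922 cm³
m(Au) = 0.1922 × 19.30 = 3.709 g
n(Au) = 3.709 / 196.97 = 0.01883 mol; n(e⁻) = 3 × 0.01883 = 0.05649 mol
Q = 0.05649 × 96500 = 5451 C
t = 5451 / 14.5 = 375.9 s = 6.27 min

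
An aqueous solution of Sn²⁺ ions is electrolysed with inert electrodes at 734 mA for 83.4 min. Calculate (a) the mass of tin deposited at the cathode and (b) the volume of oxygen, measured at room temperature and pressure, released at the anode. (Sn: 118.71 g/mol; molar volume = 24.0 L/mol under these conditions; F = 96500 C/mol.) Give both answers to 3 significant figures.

Q = 0.734 × 5004 = 3673 C; n(e⁻) = 3673 / 96500 = 0.03806 mol
Cathode: Sn²⁺ + 2e⁻ → Sn → n(Sn) = 0.03806/2 = 0.01903 mol → 2.26 g
Anode: 2H₂O → O₂ + 4H⁺ + 4e⁻ → n(O₂) = 0.03806/4 = 0.009515 mol → 0.228 L

2.26 g Sn; 0.228 L O₂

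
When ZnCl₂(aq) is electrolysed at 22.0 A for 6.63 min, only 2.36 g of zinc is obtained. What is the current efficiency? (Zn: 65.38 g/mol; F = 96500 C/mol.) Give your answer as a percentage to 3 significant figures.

Q = 22.0 × 397.8 = 8752 C
n(e⁻) = 8752 / 96500 = 0.09069 mol
Zn²⁺ + 2e⁻ → Zn, so theoretical n(Zn) = 0.04535 mol → 2.965 g
Efficiency = 2.36 / 2.965 = 0.7960 = 79.6%

79.6%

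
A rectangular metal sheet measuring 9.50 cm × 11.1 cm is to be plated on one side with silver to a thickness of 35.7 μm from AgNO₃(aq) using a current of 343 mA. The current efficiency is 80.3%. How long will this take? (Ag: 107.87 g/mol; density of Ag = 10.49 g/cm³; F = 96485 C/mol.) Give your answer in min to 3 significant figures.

Plated area = 9.50 × 11.1 = 105.5 cm²
Volume = 105.5 × 35.7×10⁻⁴ cm = 0.3766 cm³
m(Ag) = 0.3766 × 10.49 = 3.951 g
n(Ag) = 3.951 / 107.87 = 0.03663 mol; n(e⁻) = 0.03663 mol
Q = 0.03663 × 96485 / 0.803 = 4401 C
t = 4401 / 0.343 = 12830 s = 214 min

214 min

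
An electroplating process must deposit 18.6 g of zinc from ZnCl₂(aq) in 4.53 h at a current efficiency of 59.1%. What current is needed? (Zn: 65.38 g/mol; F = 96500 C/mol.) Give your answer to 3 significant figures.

n(Zn) = 18.6 / 65.38 = 0.2845 mol
Zn²⁺ + 2e⁻ → Zn, so n(e⁻) = 2 × 0.2845 = 0.5690 mol
Q = 0.5690 × 96500 / 0.591 = 92910 C
I = Q / t = 92910 / 16308 s = 5.70 A

5.70 A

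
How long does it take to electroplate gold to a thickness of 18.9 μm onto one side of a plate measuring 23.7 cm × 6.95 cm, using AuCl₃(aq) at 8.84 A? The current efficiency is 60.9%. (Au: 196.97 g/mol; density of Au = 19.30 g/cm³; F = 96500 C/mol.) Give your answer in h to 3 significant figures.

0.456 h

Plated area = 23.7 × 6.95 = 164.7 cm²
Volume = 164.7 × 18.9×10⁻⁴ cm = 0.3113 cm³
m(Au) = 0.3113 × 19.30 = 6.008 g
n(Au) = 6.008 / 196.97 = 0.03050 mol; n(e⁻) = 3 × 0.03050 = 0.09150 mol
Q = 0.09150 × 96500 / 0.609 = 14500 C
t = 14500 / 8.84 = 1640 s = 0.456 h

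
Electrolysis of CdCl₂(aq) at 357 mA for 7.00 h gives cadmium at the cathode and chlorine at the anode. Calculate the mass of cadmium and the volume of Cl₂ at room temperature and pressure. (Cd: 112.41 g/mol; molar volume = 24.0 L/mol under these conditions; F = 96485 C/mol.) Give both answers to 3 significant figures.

5.24 g Cd; 1.12 L Cl₂

Q = 0.357 × 25200 = 8996 C; n(e⁻) = 8996 / 96485 = 0.09324 mol
Cathode: Cd²⁺ + 2e⁻ → Cd → n(Cd) = 0.09324/2 = 0.04662 mol → 5.24 g
Anode: 2Cl⁻ → Cl₂ + 2e⁻ → n(Cl₂) = 0.09324/2 = 0.04662 mol → 1.12 L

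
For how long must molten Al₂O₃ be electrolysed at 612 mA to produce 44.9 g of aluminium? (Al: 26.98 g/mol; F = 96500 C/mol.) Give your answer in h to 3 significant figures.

n(Al) = 44.9 / 26.98 = 1.664 mol
Al³⁺ + 3e⁻ → Al, so n(e⁻) = 3 × 1.664 = 4.992 mol
Q = 4.992 × 96500 = 4.817×10^5 C
t = Q / I = 4.817×10^5 / 0.612 = 7.871×10^5 s = 219 h

219 h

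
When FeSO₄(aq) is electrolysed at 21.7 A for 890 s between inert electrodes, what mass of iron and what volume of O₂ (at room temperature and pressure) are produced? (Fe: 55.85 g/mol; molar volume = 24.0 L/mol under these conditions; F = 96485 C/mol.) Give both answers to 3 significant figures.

Q = 21.7 × 890 = 19310 C; n(e⁻) = 19310 / 96485 = 0.2001 mol
Cathode: Fe²⁺ + 2e⁻ → Fe → n(Fe) = 0.2001/2 = 0.1001 mol → 5.59 g
Anode: 2H₂O → O₂ + 4H⁺ + 4e⁻ → n(O₂) = 0.2001/4 = 0.05003 mol → 1.20 L

5.59 g Fe; 1.20 L O₂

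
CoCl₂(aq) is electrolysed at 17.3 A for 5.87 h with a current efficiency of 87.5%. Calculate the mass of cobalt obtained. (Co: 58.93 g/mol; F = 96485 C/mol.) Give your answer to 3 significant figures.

Q = 17.3 × 21132 = 3.656×10^5 C
n(e⁻) = 3.656×10^5 / 96485 = 3.789 mol
Co²⁺ + 2e⁻ → Co, so theoretical m(Co) = 1.895 × 58.93 = 111.7 g
Actual mass = 87.5% × 111.7 = 97.7 g

97.7 g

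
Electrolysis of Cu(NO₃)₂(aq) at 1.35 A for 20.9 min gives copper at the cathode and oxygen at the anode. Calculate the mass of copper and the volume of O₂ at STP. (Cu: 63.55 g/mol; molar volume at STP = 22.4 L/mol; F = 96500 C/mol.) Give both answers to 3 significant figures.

0.557 g Cu; 0.0982 L O₂

Q = 1.35 × 1254 = 1693 C; n(e⁻) = 1693 / 96500 = 0.01754 mol
Cathode: Cu²⁺ + 2e⁻ → Cu → n(Cu) = 0.01754/2 = 0.008770 mol → 0.557 g
Anode: 2H₂O → O₂ + 4H⁺ + 4e⁻ → n(O₂) = 0.01754/4 = 0.004385 mol → 0.0982 L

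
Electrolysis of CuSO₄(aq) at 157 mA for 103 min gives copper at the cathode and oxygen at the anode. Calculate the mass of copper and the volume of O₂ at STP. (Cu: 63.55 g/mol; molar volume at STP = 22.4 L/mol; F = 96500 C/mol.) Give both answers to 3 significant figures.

0.319 g Cu; 0.0563 L O₂

Q = 0.157 × 6180 = 970.3 C; n(e⁻) = 970.3 / 96500 = 0.01005 mol
Cathode: Cu²⁺ + 2e⁻ → Cu → n(Cu) = 0.01005/2 = 0.005025 mol → 0.319 g
Anode: 2H₂O → O₂ + 4H⁺ + 4e⁻ → n(O₂) = 0.01005/4 = 0.002513 mol → 0.0563 L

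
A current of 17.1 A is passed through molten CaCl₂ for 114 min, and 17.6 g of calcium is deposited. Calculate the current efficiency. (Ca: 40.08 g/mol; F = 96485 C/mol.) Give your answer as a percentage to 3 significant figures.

72.4%

Q = 17.1 × 6840 = 1.170×10^5 C
n(e⁻) = 1.170×10^5 / 96485 = 1.213 mol
Ca²⁺ + 2e⁻ → Ca, so theoretical n(Ca) = 0.6065 mol → 24.31 g
Efficiency = 17.6 / 24.31 = 0.7240 = 72.4%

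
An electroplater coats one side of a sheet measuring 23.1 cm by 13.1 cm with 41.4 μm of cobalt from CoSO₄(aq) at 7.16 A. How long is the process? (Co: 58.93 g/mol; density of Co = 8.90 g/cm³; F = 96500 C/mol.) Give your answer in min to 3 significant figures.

Plated area = 23.1 × 13.1 = 302.6 cm²
Volume = 302.6 × 41.4×10⁻⁴ cm = 1.253 cm³
m(Co) = 1.253 × 8.90 = 11.15 g
n(Co) = 11.15 / 58.93 = 0.1892 mol; n(e⁻) = 2 × 0.1892 = 0.3784 mol
Q = 0.3784 × 96500 = 36520 C
t = 36520 / 7.16 = 5101 s = 85.0 min

85.0 min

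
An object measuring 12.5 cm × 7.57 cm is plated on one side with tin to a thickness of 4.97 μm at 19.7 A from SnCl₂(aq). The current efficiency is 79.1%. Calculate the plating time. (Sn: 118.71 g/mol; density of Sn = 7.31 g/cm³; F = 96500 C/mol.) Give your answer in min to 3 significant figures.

Plated area = 12.5 × 7.57 = 94.63 cm²
Volume = 94.63 × 4.97×10⁻⁴ cm = 0.04703 cm³
m(Sn) = 0.04703 × 7.31 = 0.3438 g
n(Sn) = 0.3438 / 118.71 = 0.002896 mol; n(e⁻) = 2 × 0.002896 = 0.005792 mol
Q = 0.005792 × 96500 / 0.791 = 706.6 C
t = 706.6 / 19.7 = 35.87 s = 0.598 min

0.598 min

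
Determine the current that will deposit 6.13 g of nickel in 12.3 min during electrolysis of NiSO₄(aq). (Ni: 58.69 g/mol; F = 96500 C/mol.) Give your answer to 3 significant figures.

n(Ni) = 6.13 / 58.69 = 0.1044 mol
Ni²⁺ + 2e⁻ → Ni, so n(e⁻) = 2 × 0.1044 = 0.2088 mol
Q = 0.2088 × 96500 = 20150 C
I = Q / t = 20150 / 738 s = 27.3 A

27.3 A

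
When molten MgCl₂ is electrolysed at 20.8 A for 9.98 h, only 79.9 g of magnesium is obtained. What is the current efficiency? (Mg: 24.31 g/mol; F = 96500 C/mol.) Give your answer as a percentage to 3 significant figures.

Q = 20.8 × 35928 = 7.473×10^5 C
n(e⁻) = 7.473×10^5 / 96500 = 7.744 mol
Mg²⁺ + 2e⁻ → Mg, so theoretical n(Mg) = 3.872 mol → 94.13 g
Efficiency = 79.9 / 94.13 = 0.8488 = 84.9%

84.9%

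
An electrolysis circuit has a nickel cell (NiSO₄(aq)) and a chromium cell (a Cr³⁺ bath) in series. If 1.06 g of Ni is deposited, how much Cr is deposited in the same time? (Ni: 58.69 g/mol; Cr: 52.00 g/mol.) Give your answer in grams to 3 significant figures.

0.626 g

n(Ni) = 1.06 / 58.69 = 0.01806 mol
Ni²⁺ + 2e⁻ → Ni, so n(e⁻) = 2 × 0.01806 = 0.03612 mol
In series, the same 0.03612 mol of electrons flows through the second cell.
Cr³⁺ + 3e⁻ → Cr, so n(Cr) = 0.03612 / 3 = 0.01204 mol
m(Cr) = 0.01204 × 52.00 = 0.626 g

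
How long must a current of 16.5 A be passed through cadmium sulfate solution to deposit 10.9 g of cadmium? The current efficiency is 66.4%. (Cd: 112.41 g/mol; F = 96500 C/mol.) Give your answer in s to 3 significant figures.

1710 s

n(Cd) = 10.9 / 112.41 = 0.09697 mol
Cd²⁺ + 2e⁻ → Cd, so n(e⁻) = 2 × 0.09697 = 0.1939 mol
Q = 0.1939 × 96500 / 0.664 = 28180 C
t = Q / I = 28180 / 16.5 = 1708 s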